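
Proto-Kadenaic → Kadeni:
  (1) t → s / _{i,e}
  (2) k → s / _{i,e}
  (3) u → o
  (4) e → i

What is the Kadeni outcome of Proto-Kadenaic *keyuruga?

Kadeni: *keyuruga
  keyuruga (rule 1 does not apply)
  keyuruga → seyuruga   [palatalisation]
  seyuruga → seyoroga   [vowel merger]
  seyoroga → siyoroga   [vowel merger]
  giving Kadeni siyoroga.

siyoroga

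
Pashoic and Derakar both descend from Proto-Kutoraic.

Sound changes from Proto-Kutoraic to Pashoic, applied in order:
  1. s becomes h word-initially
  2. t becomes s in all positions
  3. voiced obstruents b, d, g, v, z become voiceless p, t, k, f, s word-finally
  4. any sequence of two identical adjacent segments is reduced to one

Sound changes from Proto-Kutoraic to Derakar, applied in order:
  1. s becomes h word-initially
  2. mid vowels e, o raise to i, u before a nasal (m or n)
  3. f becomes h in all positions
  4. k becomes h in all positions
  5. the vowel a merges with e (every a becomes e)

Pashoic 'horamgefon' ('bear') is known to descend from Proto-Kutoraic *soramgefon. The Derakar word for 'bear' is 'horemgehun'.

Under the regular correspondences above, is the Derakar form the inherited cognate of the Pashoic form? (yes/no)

yes

Derive the expected Derakar reflex of *soramgefon:
Derakar: start from *soramgefon.
  rule 1 (debuccalisation): soramgefon → horamgefon
  rule 2 (pre-nasal raising): horamgefon → horamgefun
  rule 3 (unconditioned shift): horamgefun → horamgehun
  rule 4: no change — horamgehun
  rule 5 (vowel merger): horamgehun → horemgehun
  ⇒ Derakar horemgehun
Derakar 'horemgehun' matches the regular reflex exactly, so the pair is cognate.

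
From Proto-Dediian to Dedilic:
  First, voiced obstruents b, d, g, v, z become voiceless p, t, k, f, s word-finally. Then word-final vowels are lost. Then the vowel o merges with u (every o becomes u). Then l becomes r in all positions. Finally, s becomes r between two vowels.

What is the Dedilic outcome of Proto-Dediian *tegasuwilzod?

tegaruwirzut

Dedilic: *tegasuwilzod
  tegasuwilzod → tegasuwilzot   [final devoicing]
  tegasuwilzot (rule 2 does not apply)
  tegasuwilzot → tegasuwilzut   [vowel merger]
  tegasuwilzut → tegasuwirzut   [unconditioned shift]
  tegasuwirzut → tegaruwirzut   [rhotacism]
  giving Dedilic tegaruwirzut.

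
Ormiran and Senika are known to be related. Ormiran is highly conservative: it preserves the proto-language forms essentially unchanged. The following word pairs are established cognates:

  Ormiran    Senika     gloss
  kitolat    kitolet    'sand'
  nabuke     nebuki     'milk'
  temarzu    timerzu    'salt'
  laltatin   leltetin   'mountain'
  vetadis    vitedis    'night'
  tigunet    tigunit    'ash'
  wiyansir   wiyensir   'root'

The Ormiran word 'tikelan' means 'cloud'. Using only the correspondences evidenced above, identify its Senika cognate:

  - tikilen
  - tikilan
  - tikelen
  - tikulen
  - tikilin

tikilen

vetadis ~ vitedis, tigunet ~ tigunit — Ormiran e corresponds to Senika i after a consonant, before a consonant other than r, m, n, p, b, f, v.
wiyansir ~ wiyensir — Ormiran a corresponds to Senika e after a consonant, before a nasal.
Applying these to Ormiran 'tikelan':
  tikelan → tikilan   (e→i after a consonant, before a consonant other than r, m, n, p, b, f, v)
  tikilan → tikilen   (a→e after a consonant, before a nasal)
So the Senika cognate is 'tikilen'.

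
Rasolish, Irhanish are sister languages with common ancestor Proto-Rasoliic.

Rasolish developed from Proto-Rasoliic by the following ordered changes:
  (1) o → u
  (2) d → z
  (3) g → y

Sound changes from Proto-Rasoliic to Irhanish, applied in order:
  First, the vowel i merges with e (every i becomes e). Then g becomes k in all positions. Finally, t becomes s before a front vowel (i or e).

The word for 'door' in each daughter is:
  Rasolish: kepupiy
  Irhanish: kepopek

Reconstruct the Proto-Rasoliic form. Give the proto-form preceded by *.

*kepopig

Position 6: Rasolish has i, Irhanish has e. Rasolish preserves i here (none of its changes turn any other segment into i), so the proto-segment is *i.
Position 7: Rasolish has y, Irhanish has k. Taking the neighbouring segments as reconstructed: Rasolish y could go back to *g or *y; Irhanish k could go back to *k or *g — the one source consistent with every daughter is *g.
Position 4: Rasolish has u, Irhanish has o. Irhanish preserves o here (none of its changes turn any other segment into o), so the proto-segment is *o.
This points to *kepopig. Verify forward in each daughter:
Rasolish: *kepopig > kepupig > kepupiy  (by vowel merger, unconditioned shift)
Irhanish: *kepopig > kepopeg > kepopek  (by vowel merger, unconditioned shift)
Only *kepopig yields all of Rasolish kepupiy, Irhanish kepopek.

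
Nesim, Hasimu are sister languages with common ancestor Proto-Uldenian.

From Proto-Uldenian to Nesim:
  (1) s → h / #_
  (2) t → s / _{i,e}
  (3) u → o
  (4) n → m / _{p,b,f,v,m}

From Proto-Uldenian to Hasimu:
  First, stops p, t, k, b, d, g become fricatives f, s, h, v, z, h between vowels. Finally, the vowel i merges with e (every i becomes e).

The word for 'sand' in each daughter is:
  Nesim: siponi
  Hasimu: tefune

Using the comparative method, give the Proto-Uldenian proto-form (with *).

Position 1: Nesim has s, Hasimu has t. Hasimu preserves t here (none of its changes turn any other segment into t), so the proto-segment is *t.
Position 2: Nesim has i, Hasimu has e. Nesim preserves i here (none of its changes turn any other segment into i), so the proto-segment is *i.
This points to *tipuni. Verify forward in each daughter:
Nesim: start from *tipuni.
  rule 1: no change — tipuni
  rule 2 (palatalisation): tipuni → sipuni
  rule 3 (vowel merger): sipuni → siponi
  rule 4: no change — siponi
  ⇒ Nesim siponi
Hasimu: *tipuni > tifuni > tefune  (by intervocalic lenition, vowel merger)
Only *tipuni yields all of Nesim siponi, Hasimu tefune.

*tipuni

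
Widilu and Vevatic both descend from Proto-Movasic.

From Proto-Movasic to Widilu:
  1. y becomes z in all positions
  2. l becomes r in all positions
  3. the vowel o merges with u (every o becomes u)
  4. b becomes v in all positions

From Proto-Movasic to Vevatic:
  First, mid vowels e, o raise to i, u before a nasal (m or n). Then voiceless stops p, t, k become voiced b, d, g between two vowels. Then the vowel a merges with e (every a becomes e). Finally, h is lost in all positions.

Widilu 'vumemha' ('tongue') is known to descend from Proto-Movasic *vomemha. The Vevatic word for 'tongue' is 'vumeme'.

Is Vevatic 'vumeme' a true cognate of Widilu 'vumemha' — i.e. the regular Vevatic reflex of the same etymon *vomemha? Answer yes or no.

Derive the expected Vevatic reflex of *vomemha:
Vevatic: *vomemha
  vomemha → vumimha   [pre-nasal raising]
  vumimha (rule 2 does not apply)
  vumimha → vumimhe   [vowel merger]
  vumimhe → vumime   [h-loss]
  giving Vevatic vumime.
The regular Vevatic reflex would be 'vumime', but the attested form is 'vumeme'. The correspondence is irregular, so they are not cognates (the Vevatic form has a different source).

no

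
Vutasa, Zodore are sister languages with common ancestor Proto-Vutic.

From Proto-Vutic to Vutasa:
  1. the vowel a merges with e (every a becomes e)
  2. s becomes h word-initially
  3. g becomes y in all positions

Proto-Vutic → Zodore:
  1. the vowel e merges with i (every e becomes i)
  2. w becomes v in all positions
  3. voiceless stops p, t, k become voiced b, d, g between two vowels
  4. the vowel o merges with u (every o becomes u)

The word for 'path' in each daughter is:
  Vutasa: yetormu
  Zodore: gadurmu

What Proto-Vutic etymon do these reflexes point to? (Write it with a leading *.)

Position 2: Vutasa has e, Zodore has a. Zodore preserves a here (none of its changes turn any other segment into a), so the proto-segment is *a.
Position 4: Vutasa has o, Zodore has u. Vutasa preserves o here (none of its changes turn any other segment into o), so the proto-segment is *o.
Position 3: Vutasa has t, Zodore has d. Vutasa preserves t here (none of its changes turn any other segment into t), so the proto-segment is *t.
Continuing position by position gives *gatormu; check it forward:
Vutasa: start from *gatormu.
  rule 1 (vowel merger): gatormu → getormu
  rule 2: no change — getormu
  rule 3 (unconditioned shift): getormu → yetormu
  ⇒ Vutasa yetormu
Zodore: start from *gatormu.
  rule 1: no change — gatormu
  rule 2: no change — gatormu
  rule 3 (intervocalic voicing): gatormu → gadormu
  rule 4 (vowel merger): gadormu → gadurmu
  ⇒ Zodore gadurmu
Only *gatormu yields all of Vutasa yetormu, Zodore gadurmu.

*gatormu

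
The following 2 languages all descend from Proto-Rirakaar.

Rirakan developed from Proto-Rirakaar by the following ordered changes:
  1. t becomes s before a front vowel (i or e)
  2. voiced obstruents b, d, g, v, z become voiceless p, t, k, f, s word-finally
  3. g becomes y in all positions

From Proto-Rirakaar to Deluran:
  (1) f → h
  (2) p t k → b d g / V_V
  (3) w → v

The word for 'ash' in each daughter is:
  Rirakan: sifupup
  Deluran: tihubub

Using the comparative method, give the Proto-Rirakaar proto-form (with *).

*tifupub

Position 5: Rirakan has p, Deluran has b. Taking the neighbouring segments as reconstructed: Rirakan p can only go back to *p; Deluran b could go back to *p or *b — the one source consistent with every daughter is *p.
Position 3: Rirakan has f, Deluran has h. Taking the neighbouring segments as reconstructed: Rirakan f can only go back to *f; Deluran h could go back to *f or *h — the one source consistent with every daughter is *f.
Position 7: Rirakan has p, Deluran has b. Taking the neighbouring segments as reconstructed: Rirakan p could go back to *p or *b; Deluran b can only go back to *b — the one source consistent with every daughter is *b.
This points to *tifupub. Verify forward in each daughter:
Rirakan: *tifupub > sifupub > sifupup  (by palatalisation, final devoicing)
Deluran: start from *tifupub.
  rule 1 (unconditioned shift): tifupub → tihupub
  rule 2 (intervocalic voicing): tihupub → tihubub
  rule 3: no change — tihubub
  ⇒ Deluran tihubub
*tifupub is the unique common source.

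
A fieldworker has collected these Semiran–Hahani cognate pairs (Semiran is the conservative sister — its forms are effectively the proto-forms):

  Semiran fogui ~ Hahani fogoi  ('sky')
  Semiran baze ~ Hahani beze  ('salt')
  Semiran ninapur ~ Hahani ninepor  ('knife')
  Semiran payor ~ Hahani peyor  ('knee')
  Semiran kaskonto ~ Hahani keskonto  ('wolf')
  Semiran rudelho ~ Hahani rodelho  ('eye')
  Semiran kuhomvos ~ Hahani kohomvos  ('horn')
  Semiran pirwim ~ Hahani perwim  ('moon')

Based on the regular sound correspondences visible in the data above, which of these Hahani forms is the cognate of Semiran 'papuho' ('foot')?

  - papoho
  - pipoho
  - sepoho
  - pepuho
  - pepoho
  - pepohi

ninapur ~ ninepor — Semiran a corresponds to Hahani e after a consonant, before a labial obstruent.
rudelho ~ rodelho, kuhomvos ~ kohomvos — Semiran u corresponds to Hahani o after a consonant, before a consonant other than r, m, n, p, b, f, v.
Applying these to Semiran 'papuho':
  papuho → pepuho   (a→e after a consonant, before a labial obstruent)
  pepuho → pepoho   (u→o after a consonant, before a consonant other than r, m, n, p, b, f, v)
So the Hahani cognate is 'pepoho'.

pepoho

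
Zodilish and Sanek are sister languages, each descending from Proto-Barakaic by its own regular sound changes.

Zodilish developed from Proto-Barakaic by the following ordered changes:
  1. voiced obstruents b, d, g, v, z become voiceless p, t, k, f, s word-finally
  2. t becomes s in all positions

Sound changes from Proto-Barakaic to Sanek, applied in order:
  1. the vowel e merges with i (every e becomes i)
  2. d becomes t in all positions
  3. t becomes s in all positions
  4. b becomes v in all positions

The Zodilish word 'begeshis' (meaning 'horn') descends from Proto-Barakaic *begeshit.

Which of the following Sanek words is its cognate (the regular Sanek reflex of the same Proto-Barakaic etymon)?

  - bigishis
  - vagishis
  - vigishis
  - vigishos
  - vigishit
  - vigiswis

Sanek: start from *begeshit.
  rule 1 (vowel merger): begeshit → bigishit
  rule 2: no change — bigishit
  rule 3 (unconditioned shift): bigishit → bigishis
  rule 4 (unconditioned shift): bigishis → vigishis
  ⇒ Sanek vigishis
Only 'vigishis' matches the regular Sanek development of *begeshit.

vigishis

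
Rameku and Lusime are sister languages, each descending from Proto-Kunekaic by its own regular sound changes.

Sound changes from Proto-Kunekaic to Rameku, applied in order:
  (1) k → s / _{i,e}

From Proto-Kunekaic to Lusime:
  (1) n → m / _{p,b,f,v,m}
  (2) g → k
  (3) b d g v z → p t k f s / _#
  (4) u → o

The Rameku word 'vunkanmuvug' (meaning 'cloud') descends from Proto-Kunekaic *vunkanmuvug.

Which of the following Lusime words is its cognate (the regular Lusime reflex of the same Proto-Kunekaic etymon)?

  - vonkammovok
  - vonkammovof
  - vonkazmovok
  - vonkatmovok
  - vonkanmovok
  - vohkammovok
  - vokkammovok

vonkammovok

Lusime: *vunkanmuvug
  vunkanmuvug → vunkammuvug   [nasal place assimilation]
  vunkammuvug → vunkammuvuk   [unconditioned shift]
  vunkammuvuk (rule 3 does not apply)
  vunkammuvuk → vonkammovok   [vowel merger]
  giving Lusime vonkammovok.
Among the options, 'vonkammovok' alone shows every Lusime change applied in order.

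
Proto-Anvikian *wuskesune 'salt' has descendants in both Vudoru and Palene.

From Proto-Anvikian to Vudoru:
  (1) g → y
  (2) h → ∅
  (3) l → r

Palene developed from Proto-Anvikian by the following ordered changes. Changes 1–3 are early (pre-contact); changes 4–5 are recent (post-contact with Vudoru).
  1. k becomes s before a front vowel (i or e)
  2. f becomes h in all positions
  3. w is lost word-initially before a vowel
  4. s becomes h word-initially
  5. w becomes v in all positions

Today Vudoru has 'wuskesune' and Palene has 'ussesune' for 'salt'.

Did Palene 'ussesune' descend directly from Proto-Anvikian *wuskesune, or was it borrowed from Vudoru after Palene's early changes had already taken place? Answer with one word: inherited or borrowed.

If inherited, *wuskesune would pass through all of Palene's changes:
Palene: *wuskesune > wussesune > ussesune  (by palatalisation, glide loss)
If borrowed from Vudoru 'wuskesune' after the early changes, it would undergo only the recent ones:
  rule 4 (debuccalisation): no change (wuskesune)
  rule 5 (unconditioned shift): wuskesune → vuskesune
  ⇒ as a loan: vuskesune
Palene 'ussesune' matches the inherited outcome exactly, so it is an inherited cognate, not a loan.

inherited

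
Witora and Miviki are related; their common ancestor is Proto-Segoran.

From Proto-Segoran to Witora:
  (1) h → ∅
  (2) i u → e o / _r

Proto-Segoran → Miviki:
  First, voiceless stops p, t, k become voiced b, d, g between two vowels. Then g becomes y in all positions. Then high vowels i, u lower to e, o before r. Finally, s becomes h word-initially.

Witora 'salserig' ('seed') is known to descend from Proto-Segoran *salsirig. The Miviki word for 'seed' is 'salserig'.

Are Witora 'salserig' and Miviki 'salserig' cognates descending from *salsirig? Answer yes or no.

Derive the expected Miviki reflex of *salsirig:
Miviki: start from *salsirig.
  rule 1: no change — salsirig
  rule 2 (unconditioned shift): salsirig → salsiriy
  rule 3 (pre-rhotic lowering): salsiriy → salseriy
  rule 4 (debuccalisation): salseriy → halseriy
  ⇒ Miviki halseriy
The regular Miviki reflex would be 'halseriy', but the attested form is 'salserig'. The correspondence is irregular, so they are not cognates (the Miviki form has a different source).

no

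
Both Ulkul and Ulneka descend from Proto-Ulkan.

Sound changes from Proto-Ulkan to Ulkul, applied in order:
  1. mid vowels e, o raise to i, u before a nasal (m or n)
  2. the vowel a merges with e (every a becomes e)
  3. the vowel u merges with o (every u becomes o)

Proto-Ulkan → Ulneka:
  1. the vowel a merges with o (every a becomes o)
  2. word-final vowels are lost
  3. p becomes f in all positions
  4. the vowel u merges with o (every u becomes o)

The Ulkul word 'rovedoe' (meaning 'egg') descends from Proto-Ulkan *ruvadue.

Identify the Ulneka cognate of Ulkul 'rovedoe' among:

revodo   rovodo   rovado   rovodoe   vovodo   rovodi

rovodo

Ulneka: start from *ruvadue.
  rule 1 (vowel merger): ruvadue → ruvodue
  rule 2 (apocope): ruvodue → ruvodu
  rule 3: no change — ruvodu
  rule 4 (vowel merger): ruvodu → rovodo
  ⇒ Ulneka rovodo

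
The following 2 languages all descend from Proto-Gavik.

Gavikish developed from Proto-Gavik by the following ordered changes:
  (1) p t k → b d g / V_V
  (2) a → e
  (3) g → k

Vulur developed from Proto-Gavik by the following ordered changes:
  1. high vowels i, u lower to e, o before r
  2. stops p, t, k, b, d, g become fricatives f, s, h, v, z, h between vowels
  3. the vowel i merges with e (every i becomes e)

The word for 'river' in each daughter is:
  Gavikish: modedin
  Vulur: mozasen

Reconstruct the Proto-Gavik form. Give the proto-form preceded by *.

Position 6: Gavikish has i, Vulur has e. Gavikish preserves i here (none of its changes turn any other segment into i), so the proto-segment is *i.
Position 4: Gavikish has e, Vulur has a. Vulur preserves a here (none of its changes turn any other segment into a), so the proto-segment is *a.
Position 3: Gavikish has d, Vulur has z. Taking the neighbouring segments as reconstructed: Gavikish d could go back to *t or *d; Vulur z could go back to *d or *z — the one source consistent with every daughter is *d.
Verify the candidate proto-form against each daughter:
Gavikish: *modatin > modadin > modedin  (by intervocalic voicing, vowel merger)
Vulur: start from *modatin.
  rule 1: no change — modatin
  rule 2 (intervocalic lenition): modatin → mozasin
  rule 3 (vowel merger): mozasin → mozasen
  ⇒ Vulur mozasen
No other proto-form is consistent with every reflex, so the reconstruction is *modatin.

*modatin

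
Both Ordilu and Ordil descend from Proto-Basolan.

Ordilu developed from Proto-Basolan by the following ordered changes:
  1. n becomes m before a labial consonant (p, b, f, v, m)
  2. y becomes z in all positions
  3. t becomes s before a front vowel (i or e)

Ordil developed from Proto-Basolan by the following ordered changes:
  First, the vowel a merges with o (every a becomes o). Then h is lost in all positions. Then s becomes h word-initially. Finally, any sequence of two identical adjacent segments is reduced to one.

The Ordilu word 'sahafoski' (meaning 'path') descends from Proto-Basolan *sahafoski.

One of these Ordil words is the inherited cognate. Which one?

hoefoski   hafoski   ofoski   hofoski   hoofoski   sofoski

hofoski

Ordil: *sahafoski
  sahafoski → sohofoski   [vowel merger]
  sohofoski → soofoski   [h-loss]
  soofoski → hoofoski   [debuccalisation]
  hoofoski → hofoski   [degemination]
  giving Ordil hofoski.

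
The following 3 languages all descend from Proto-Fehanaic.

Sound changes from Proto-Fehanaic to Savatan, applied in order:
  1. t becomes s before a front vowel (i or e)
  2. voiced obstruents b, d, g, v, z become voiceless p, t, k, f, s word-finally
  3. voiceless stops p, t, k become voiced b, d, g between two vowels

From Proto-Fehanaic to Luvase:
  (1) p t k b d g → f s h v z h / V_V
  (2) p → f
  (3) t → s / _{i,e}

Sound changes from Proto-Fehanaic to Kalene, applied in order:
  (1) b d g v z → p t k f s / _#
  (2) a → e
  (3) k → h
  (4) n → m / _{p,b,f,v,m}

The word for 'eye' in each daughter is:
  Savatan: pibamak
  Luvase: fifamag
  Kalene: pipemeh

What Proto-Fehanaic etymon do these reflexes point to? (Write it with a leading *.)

*pipamag

Position 3: Savatan has b, Luvase has f, Kalene has p. Taking the neighbouring segments as reconstructed: Savatan b could go back to *p or *b; Luvase f could go back to *p or *f; Kalene p can only go back to *p — the one source consistent with every daughter is *p.
Position 1: Savatan has p, Luvase has f, Kalene has p. Taking the neighbouring segments as reconstructed: Savatan p can only go back to *p; Luvase f could go back to *p or *f; Kalene p can only go back to *p — the one source consistent with every daughter is *p.
Position 7: Savatan has k, Luvase has g, Kalene has h. Luvase preserves g here (none of its changes turn any other segment into g), so the proto-segment is *g.
This points to *pipamag. Verify forward in each daughter:
Savatan: *pipamag > pipamak > pibamak  (by final devoicing, intervocalic voicing)
Luvase: start from *pipamag.
  rule 1 (intervocalic lenition): pipamag → pifamag
  rule 2 (unconditioned shift): pifamag → fifamag
  rule 3: no change — fifamag
  ⇒ Luvase fifamag
Kalene: *pipamag > pipamak > pipemek > pipemeh  (by final devoicing, vowel merger, unconditioned shift)
*pipamag is the unique common source.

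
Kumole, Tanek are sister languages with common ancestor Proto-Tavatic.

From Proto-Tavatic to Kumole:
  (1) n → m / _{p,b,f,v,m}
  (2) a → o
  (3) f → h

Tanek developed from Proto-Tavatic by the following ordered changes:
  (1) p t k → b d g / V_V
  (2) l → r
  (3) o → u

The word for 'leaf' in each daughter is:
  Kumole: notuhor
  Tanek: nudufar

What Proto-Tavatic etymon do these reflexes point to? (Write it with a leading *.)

*notufar

Position 6: Kumole has o, Tanek has a. Tanek preserves a here (none of its changes turn any other segment into a), so the proto-segment is *a.
Position 5: Kumole has h, Tanek has f. Tanek preserves f here (none of its changes turn any other segment into f), so the proto-segment is *f.
Position 3: Kumole has t, Tanek has d. Kumole preserves t here (none of its changes turn any other segment into t), so the proto-segment is *t.
Verify the candidate proto-form against each daughter:
Kumole: *notufar > notufor > notuhor  (by vowel merger, unconditioned shift)
Tanek: start from *notufar.
  rule 1 (intervocalic voicing): notufar → nodufar
  rule 2: no change — nodufar
  rule 3 (vowel merger): nodufar → nudufar
  ⇒ Tanek nudufar
Only *notufar yields all of Kumole notuhor, Tanek nudufar.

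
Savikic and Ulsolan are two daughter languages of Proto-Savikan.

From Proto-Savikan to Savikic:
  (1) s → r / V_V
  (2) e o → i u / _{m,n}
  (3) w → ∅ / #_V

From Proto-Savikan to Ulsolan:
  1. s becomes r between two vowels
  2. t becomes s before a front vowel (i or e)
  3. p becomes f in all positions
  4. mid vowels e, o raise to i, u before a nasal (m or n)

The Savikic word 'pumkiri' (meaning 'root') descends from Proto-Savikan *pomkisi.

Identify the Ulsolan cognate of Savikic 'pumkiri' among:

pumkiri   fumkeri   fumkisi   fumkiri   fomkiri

fumkiri

Ulsolan: *pomkisi > pomkiri > fomkiri > fumkiri  (by rhotacism, unconditioned shift, pre-nasal raising)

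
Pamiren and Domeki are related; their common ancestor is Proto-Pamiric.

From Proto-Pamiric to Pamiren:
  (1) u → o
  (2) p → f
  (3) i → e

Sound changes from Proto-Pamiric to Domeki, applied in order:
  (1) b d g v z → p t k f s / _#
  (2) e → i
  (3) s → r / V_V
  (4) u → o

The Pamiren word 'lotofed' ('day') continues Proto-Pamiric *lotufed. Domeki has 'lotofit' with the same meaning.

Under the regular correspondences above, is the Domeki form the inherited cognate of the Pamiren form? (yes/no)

Derive the expected Domeki reflex of *lotufed:
Domeki: *lotufed > lotufet > lotufit > lotofit  (by final devoicing, vowel merger, vowel merger)
Domeki 'lotofit' matches the regular reflex exactly, so the pair is cognate.

yes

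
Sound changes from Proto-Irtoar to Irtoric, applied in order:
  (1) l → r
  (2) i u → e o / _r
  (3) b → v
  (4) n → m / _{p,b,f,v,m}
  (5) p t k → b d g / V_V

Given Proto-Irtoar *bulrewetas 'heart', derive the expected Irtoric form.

Irtoric: start from *bulrewetas.
  rule 1 (unconditioned shift): bulrewetas → burrewetas
  rule 2 (pre-rhotic lowering): burrewetas → borrewetas
  rule 3 (unconditioned shift): borrewetas → vorrewetas
  rule 4: no change — vorrewetas
  rule 5 (intervocalic voicing): vorrewetas → vorrewedas
  ⇒ Irtoric vorrewedas

vorrewedas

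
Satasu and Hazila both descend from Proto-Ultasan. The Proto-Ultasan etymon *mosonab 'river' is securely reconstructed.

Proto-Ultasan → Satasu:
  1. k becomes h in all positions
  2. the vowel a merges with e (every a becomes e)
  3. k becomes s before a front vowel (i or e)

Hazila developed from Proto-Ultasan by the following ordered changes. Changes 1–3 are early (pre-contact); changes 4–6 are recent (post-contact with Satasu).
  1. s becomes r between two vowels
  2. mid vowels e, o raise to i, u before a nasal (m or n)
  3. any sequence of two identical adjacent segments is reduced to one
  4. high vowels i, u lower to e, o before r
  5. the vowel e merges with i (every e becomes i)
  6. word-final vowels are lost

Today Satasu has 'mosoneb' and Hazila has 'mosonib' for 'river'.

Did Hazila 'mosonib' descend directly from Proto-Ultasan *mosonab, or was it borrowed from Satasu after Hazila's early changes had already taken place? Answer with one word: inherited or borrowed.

borrowed

If inherited, *mosonab would pass through all of Hazila's changes:
Hazila: start from *mosonab.
  rule 1 (rhotacism): mosonab → moronab
  rule 2 (pre-nasal raising): moronab → morunab
  rule 3: no change — morunab
  rule 4: no change — morunab
  rule 5: no change — morunab
  rule 6: no change — morunab
  ⇒ Hazila morunab
If borrowed from Satasu 'mosoneb' after the early changes, it would undergo only the recent ones:
  rule 4 (pre-rhotic lowering): no change (mosoneb)
  rule 5 (vowel merger): mosoneb → mosonib
  rule 6 (apocope): no change (mosonib)
  ⇒ as a loan: mosonib
Hazila 'mosonib' matches the loan outcome 'mosonib', not the inherited 'morunab' — it skipped the early Hazila changes, so it was borrowed from Satasu.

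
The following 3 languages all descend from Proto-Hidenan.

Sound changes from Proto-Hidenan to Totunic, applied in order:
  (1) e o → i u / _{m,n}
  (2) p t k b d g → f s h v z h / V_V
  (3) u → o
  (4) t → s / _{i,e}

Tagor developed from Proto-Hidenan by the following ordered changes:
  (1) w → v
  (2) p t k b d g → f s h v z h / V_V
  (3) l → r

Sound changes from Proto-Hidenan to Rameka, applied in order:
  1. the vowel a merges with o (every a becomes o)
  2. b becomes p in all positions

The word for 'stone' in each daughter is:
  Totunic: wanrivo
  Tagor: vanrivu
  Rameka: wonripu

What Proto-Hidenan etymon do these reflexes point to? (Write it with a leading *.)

*wanribu

Position 7: Totunic has o, Tagor has u, Rameka has u. Tagor preserves u here (none of its changes turn any other segment into u), so the proto-segment is *u.
Position 1: Totunic has w, Tagor has v, Rameka has w. Totunic preserves w here (none of its changes turn any other segment into w), so the proto-segment is *w.
Position 2: Totunic has a, Tagor has a, Rameka has o. Totunic preserves a here (none of its changes turn any other segment into a), so the proto-segment is *a.
Continuing position by position gives *wanribu; check it forward:
Totunic: start from *wanribu.
  rule 1: no change — wanribu
  rule 2 (intervocalic lenition): wanribu → wanrivu
  rule 3 (vowel merger): wanrivu → wanrivo
  rule 4: no change — wanrivo
  ⇒ Totunic wanrivo
Tagor: *wanribu
  wanribu → vanribu   [unconditioned shift]
  vanribu → vanrivu   [intervocalic lenition]
  vanrivu (rule 3 does not apply)
  giving Tagor vanrivu.
Rameka: *wanribu
  wanribu → wonribu   [vowel merger]
  wonribu → wonripu   [unconditioned shift]
  giving Rameka wonripu.
*wanribu is the unique common source.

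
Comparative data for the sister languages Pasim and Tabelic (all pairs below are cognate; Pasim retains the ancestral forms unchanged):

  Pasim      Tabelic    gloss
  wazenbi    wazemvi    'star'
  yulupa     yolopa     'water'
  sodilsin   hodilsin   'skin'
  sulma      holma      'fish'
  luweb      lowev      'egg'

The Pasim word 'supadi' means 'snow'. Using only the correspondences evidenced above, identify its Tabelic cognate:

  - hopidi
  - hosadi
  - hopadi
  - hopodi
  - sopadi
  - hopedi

hopadi

sulma ~ holma — Pasim s corresponds to Tabelic h word-initially before a back vowel.
yulupa ~ yolopa — Pasim u corresponds to Tabelic o after a consonant, before a labial obstruent.
Applying these to Pasim 'supadi':
  supadi → hupadi   (s→h word-initially before a back vowel)
  hupadi → hopadi   (u→o after a consonant, before a labial obstruent)
So the Tabelic cognate is 'hopadi'.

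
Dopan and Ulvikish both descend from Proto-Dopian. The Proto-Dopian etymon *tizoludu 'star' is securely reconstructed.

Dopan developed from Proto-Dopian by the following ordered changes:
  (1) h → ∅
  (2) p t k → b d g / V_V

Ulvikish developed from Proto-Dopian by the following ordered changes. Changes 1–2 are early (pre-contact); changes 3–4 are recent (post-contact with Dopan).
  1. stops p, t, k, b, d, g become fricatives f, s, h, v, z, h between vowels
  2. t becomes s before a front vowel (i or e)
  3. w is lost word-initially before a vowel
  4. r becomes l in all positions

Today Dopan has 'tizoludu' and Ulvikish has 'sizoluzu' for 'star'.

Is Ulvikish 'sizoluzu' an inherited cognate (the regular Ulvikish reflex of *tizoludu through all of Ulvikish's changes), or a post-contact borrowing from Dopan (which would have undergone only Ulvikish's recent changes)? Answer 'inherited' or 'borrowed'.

If inherited, *tizoludu would pass through all of Ulvikish's changes:
Ulvikish: *tizoludu > tizoluzu > sizoluzu  (by intervocalic lenition, palatalisation)
If borrowed from Dopan 'tizoludu' after the early changes, it would undergo only the recent ones:
  rule 3 (glide loss): no change (tizoludu)
  rule 4 (unconditioned shift): no change (tizoludu)
  ⇒ as a loan: tizoludu
Ulvikish 'sizoluzu' matches the inherited outcome exactly, so it is an inherited cognate, not a loan.

inherited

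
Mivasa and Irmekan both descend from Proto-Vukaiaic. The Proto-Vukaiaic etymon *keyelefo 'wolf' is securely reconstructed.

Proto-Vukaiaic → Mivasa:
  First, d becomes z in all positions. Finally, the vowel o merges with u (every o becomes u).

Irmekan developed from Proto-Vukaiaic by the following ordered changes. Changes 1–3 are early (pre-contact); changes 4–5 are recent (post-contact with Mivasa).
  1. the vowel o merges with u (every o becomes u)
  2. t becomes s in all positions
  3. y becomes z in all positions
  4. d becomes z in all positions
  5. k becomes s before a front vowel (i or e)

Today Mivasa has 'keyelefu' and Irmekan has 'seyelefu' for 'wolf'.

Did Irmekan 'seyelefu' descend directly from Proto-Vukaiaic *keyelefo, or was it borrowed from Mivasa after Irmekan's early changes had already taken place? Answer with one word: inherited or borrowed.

borrowed

If inherited, *keyelefo would pass through all of Irmekan's changes:
Irmekan: *keyelefo
  keyelefo → keyelefu   [vowel merger]
  keyelefu (rule 2 does not apply)
  keyelefu → kezelefu   [unconditioned shift]
  kezelefu (rule 4 does not apply)
  kezelefu → sezelefu   [palatalisation]
  giving Irmekan sezelefu.
If borrowed from Mivasa 'keyelefu' after the early changes, it would undergo only the recent ones:
  rule 4 (unconditioned shift): no change (keyelefu)
  rule 5 (palatalisation): keyelefu → seyelefu
  ⇒ as a loan: seyelefu
Irmekan 'seyelefu' matches the loan outcome 'seyelefu', not the inherited 'sezelefu' — it skipped the early Irmekan changes, so it was borrowed from Mivasa.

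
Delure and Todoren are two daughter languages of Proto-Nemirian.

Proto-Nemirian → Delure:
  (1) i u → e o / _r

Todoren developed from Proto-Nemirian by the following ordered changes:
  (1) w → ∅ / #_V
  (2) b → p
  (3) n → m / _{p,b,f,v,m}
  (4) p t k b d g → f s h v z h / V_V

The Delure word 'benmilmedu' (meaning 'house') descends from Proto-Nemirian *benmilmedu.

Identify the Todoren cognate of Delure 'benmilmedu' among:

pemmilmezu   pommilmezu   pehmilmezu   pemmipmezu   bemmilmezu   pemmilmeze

pemmilmezu

Todoren: *benmilmedu > penmilmedu > pemmilmedu > pemmilmezu  (by unconditioned shift, nasal place assimilation, intervocalic lenition)
Only 'pemmilmezu' matches the regular Todoren development of *benmilmedu.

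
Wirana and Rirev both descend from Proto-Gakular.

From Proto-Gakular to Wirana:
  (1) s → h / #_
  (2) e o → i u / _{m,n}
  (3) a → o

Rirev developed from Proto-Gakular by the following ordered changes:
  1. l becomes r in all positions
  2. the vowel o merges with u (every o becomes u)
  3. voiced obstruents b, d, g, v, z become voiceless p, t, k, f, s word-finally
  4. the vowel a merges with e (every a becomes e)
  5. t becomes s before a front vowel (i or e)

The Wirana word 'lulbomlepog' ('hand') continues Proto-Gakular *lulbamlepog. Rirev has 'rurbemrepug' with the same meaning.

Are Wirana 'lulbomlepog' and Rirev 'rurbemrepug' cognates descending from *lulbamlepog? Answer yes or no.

no

Derive the expected Rirev reflex of *lulbamlepog:
Rirev: *lulbamlepog > rurbamrepog > rurbamrepug > rurbamrepuk > rurbemrepuk  (by unconditioned shift, vowel merger, final devoicing, vowel merger)
The regular Rirev reflex would be 'rurbemrepuk', but the attested form is 'rurbemrepug'. The correspondence is irregular, so they are not cognates (the Rirev form has a different source).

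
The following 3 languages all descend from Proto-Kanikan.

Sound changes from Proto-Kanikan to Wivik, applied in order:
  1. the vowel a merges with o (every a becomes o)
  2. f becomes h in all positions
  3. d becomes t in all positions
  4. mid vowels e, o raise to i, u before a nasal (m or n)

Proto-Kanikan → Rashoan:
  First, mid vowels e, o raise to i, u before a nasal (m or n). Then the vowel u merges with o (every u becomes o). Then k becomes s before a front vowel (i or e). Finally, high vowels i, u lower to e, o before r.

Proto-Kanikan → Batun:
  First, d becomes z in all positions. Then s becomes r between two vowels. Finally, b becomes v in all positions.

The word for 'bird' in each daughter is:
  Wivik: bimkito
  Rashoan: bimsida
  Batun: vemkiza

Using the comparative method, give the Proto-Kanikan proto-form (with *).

*bemkida

Position 2: Wivik has i, Rashoan has i, Batun has e. Batun preserves e here (none of its changes turn any other segment into e), so the proto-segment is *e.
Position 4: Wivik has k, Rashoan has s, Batun has k. Wivik preserves k here (none of its changes turn any other segment into k), so the proto-segment is *k.
Verify the candidate proto-form against each daughter:
Wivik: *bemkida
  bemkida → bemkido   [vowel merger]
  bemkido (rule 2 does not apply)
  bemkido → bemkito   [unconditioned shift]
  bemkito → bimkito   [pre-nasal raising]
  giving Wivik bimkito.
Rashoan: *bemkida > bimkida > bimsida  (by pre-nasal raising, palatalisation)
Batun: *bemkida
  bemkida → bemkiza   [unconditioned shift]
  bemkiza (rule 2 does not apply)
  bemkiza → vemkiza   [unconditioned shift]
  giving Batun vemkiza.
No other proto-form is consistent with every reflex, so the reconstruction is *bemkida.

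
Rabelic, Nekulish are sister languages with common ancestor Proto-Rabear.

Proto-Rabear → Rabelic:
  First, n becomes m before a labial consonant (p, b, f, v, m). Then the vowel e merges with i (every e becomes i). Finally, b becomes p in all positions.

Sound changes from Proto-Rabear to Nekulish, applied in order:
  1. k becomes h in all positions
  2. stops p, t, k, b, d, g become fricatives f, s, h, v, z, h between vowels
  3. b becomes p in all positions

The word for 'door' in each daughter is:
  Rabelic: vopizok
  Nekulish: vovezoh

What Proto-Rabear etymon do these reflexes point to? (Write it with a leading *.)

Position 4: Rabelic has i, Nekulish has e. Nekulish preserves e here (none of its changes turn any other segment into e), so the proto-segment is *e.
Position 7: Rabelic has k, Nekulish has h. Rabelic preserves k here (none of its changes turn any other segment into k), so the proto-segment is *k.
Position 3: Rabelic has p, Nekulish has v. Taking the neighbouring segments as reconstructed: Rabelic p could go back to *p or *b; Nekulish v could go back to *b or *v — the one source consistent with every daughter is *b.
Verify the candidate proto-form against each daughter:
Rabelic: *vobezok > vobizok > vopizok  (by vowel merger, unconditioned shift)
Nekulish: *vobezok
  vobezok → vobezoh   [unconditioned shift]
  vobezoh → vovezoh   [intervocalic lenition]
  vovezoh (rule 3 does not apply)
  giving Nekulish vovezoh.
*vobezok is the unique common source.

*vobezok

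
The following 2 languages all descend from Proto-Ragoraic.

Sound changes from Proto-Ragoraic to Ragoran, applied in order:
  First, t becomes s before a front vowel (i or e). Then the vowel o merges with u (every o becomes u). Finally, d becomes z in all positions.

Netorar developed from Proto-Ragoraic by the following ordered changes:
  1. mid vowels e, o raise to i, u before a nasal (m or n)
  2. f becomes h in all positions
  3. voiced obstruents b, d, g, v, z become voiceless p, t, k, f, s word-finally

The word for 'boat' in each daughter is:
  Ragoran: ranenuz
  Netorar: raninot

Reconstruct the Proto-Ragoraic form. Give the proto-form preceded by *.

Position 6: Ragoran has u, Netorar has o. Netorar preserves o here (none of its changes turn any other segment into o), so the proto-segment is *o.
Position 7: Ragoran has z, Netorar has t. Taking the neighbouring segments as reconstructed: Ragoran z could go back to *d or *z; Netorar t could go back to *t or *d — the one source consistent with every daughter is *d.
This points to *ranenod. Verify forward in each daughter:
Ragoran: *ranenod
  ranenod (rule 1 does not apply)
  ranenod → ranenud   [vowel merger]
  ranenud → ranenuz   [unconditioned shift]
  giving Ragoran ranenuz.
Netorar: start from *ranenod.
  rule 1 (pre-nasal raising): ranenod → raninod
  rule 2: no change — raninod
  rule 3 (final devoicing): raninod → raninot
  ⇒ Netorar raninot
Only *ranenod yields all of Ragoran ranenuz, Netorar raninot.

*ranenod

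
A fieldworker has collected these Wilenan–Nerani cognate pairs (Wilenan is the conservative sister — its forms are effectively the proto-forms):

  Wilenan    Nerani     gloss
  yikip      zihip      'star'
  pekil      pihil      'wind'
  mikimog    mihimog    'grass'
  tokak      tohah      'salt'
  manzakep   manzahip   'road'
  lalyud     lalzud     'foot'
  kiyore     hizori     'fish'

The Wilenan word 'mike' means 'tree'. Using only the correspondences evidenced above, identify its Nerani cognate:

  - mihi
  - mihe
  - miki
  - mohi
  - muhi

mihi

manzakep ~ manzahip — Wilenan k corresponds to Nerani h between vowels (before a front vowel).
kiyore ~ hizori — Wilenan e corresponds to Nerani i word-finally.
Applying these to Wilenan 'mike':
  mike → mihe   (k→h between vowels (before a front vowel))
  mihe → mihi   (e→i word-finally)
So the Nerani cognate is 'mihi'.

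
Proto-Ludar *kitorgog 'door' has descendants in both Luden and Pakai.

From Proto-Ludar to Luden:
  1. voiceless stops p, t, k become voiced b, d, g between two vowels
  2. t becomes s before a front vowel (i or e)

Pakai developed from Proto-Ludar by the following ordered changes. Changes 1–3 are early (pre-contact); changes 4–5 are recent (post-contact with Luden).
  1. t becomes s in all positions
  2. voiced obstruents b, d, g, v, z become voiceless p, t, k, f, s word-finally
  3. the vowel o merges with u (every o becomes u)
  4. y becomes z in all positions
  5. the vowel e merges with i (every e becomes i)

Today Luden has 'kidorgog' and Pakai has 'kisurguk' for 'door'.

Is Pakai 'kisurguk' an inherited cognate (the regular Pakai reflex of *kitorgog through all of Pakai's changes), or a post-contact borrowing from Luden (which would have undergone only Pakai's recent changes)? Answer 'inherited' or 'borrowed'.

inherited

If inherited, *kitorgog would pass through all of Pakai's changes:
Pakai: start from *kitorgog.
  rule 1 (unconditioned shift): kitorgog → kisorgog
  rule 2 (final devoicing): kisorgog → kisorgok
  rule 3 (vowel merger): kisorgok → kisurguk
  rule 4: no change — kisurguk
  rule 5: no change — kisurguk
  ⇒ Pakai kisurguk
If borrowed from Luden 'kidorgog' after the early changes, it would undergo only the recent ones:
  rule 4 (unconditioned shift): no change (kidorgog)
  rule 5 (vowel merger): no change (kidorgog)
  ⇒ as a loan: kidorgog
Pakai 'kisurguk' matches the inherited outcome exactly, so it is an inherited cognate, not a loan.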